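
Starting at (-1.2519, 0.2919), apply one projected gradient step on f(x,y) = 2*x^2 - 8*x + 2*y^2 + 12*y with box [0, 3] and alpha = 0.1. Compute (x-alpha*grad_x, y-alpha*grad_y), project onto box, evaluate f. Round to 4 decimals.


Step 1: Compute gradient at (-1.2519, 0.2919).
grad_x = 2*2*-1.2519 - 8 = -13.0076
grad_y = 2*2*0.2919 + 12 = 13.1676
Step 2: Gradient step.
x_raw = -1.2519 - 0.1*-13.0076 = 0.0489
y_raw = 0.2919 - 0.1*13.1676 = -1.0249
Step 3: Project onto [0, 3].
x_proj = clip(0.0489) = 0.0489
y_proj = clip(-1.0249) = 0.0
Step 4: Evaluate f.
f(0.0489, 0.0) = -0.3861


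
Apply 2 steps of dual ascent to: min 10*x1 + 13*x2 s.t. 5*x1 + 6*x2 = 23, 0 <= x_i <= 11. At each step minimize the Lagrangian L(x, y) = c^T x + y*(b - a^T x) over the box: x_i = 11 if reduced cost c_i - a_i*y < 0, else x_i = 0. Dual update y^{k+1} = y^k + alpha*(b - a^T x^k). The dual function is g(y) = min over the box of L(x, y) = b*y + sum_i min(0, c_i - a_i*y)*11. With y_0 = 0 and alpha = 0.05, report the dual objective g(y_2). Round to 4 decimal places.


Dual ascent for LP: min 10*x1 + 13*x2, 5*x1 + 6*x2 = 23, 0 <= x_i <= 11
Step 1: y^k = 0.0, reduced costs: (10.0, 13.0)
  x^k = (0.0, 0.0), subgradient = b - a^T x = 23.0
  y^{k+1} = 0.0 + 0.05*23.0 = 1.15
Step 2: y^k = 1.15, reduced costs: (4.25, 6.1)
  x^k = (0.0, 0.0), subgradient = b - a^T x = 23.0
  y^{k+1} = 1.15 + 0.05*23.0 = 2.3
Dual objective at y_2 = 2.3: reduced costs (-1.5, -0.8), box minimizer x = (11.0, 11.0)
g(y_2) = b*y + (c1 - a1*y)*x1 + (c2 - a2*y)*x2 = 23*2.3 + (-1.5)*11.0 + (-0.8)*11.0 = 52.9 - 16.5 - 8.8 = 27.6


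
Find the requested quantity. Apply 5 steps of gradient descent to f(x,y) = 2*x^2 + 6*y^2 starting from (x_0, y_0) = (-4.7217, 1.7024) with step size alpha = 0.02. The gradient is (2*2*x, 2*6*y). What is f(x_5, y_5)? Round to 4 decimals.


Gradient descent on f(x,y) = 2*x^2 + 6*y^2.
Starting point: (-4.7217, 1.7024), alpha = 0.02
Step 1: grad_x = 2*2*-4.7217 = -18.8868, grad_y = 2*6*1.7024 = 20.4288
  x_1 = -4.7217 - 0.02*-18.8868 = -4.344
  y_1 = 1.7024 - 0.02*20.4288 = 1.2938
Step 2: grad_x = 2*2*-4.344 = -17.3759, grad_y = 2*6*1.2938 = 15.5259
  x_2 = -4.344 - 0.02*-17.3759 = -3.9964
  y_2 = 1.2938 - 0.02*15.5259 = 0.9833
Step 3: grad_x = 2*2*-3.9964 = -15.9858, grad_y = 2*6*0.9833 = 11.7997
  x_3 = -3.9964 - 0.02*-15.9858 = -3.6767
  y_3 = 0.9833 - 0.02*11.7997 = 0.7473
Step 4: grad_x = 2*2*-3.6767 = -14.7069, grad_y = 2*6*0.7473 = 8.9678
  x_4 = -3.6767 - 0.02*-14.7069 = -3.3826
  y_4 = 0.7473 - 0.02*8.9678 = 0.568
Step 5: grad_x = 2*2*-3.3826 = -13.5304, grad_y = 2*6*0.568 = 6.8155
  x_5 = -3.3826 - 0.02*-13.5304 = -3.112
  y_5 = 0.568 - 0.02*6.8155 = 0.4316
f(-3.112, 0.4316) = 2*(-3.112)^2 + 6*0.4316^2 = 20.4868


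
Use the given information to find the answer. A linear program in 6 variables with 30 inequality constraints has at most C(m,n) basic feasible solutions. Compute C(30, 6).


Each vertex corresponds to some choice of n active constraints out of m, so the number of vertices is at most C(m, n) = m! / (n!(m-n)!).
m = 30, n = 6
Numerator: 30 * 29 * 28 * 27 * 26 * 25
Denominator: 6! = 720
C(30, 6) = 593775


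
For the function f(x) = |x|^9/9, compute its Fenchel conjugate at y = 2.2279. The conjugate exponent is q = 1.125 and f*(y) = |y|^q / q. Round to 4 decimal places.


The conjugate exponent q satisfies 1/p + 1/q = 1.
p = 9, so q = 9/(9 - 1) = 1.125
|y|^q = 2.2279^1.125 = 2.4625
f*(2.2279) = 2.4625 / 1.125 = 2.1889


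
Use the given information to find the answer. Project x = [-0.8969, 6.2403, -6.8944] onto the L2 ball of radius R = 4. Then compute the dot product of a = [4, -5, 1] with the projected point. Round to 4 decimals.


Step 1: Compute ||x|| (intermediates to 6 decimals).
||x|| = sqrt((-0.8969)^2 + 6.2403^2 + (-6.8944)^2) = 9.342298
Step 2: Project.
Since ||x|| > R, scale = R/||x|| = 4/9.342298 = 0.42816, proj(x) = scale * x
proj(x) = [-0.384017, 2.671847, -2.951906]
Step 3: Dot product.
a^T * proj(x) = 4*(-0.384017) - 5*2.671847 + 1*(-2.951906) = -17.8472


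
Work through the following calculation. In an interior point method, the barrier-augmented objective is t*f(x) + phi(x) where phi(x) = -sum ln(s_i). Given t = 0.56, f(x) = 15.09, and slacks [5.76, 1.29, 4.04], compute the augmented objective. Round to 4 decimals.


Step 1: Compute log-barrier.
ln values: [1.7509, 0.2546, 1.3962]
phi = -(1.7509 + 0.2546 + 1.3962) = -3.4018
Step 2: Compute augmented objective.
t*f(x) = 0.56*15.09 = 8.4504
Total = 8.4504 - 3.4018 = 5.0486


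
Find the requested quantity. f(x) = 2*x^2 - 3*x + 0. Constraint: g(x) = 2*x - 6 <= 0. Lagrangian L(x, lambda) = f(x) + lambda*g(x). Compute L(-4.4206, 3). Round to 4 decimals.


Step 1: Evaluate f(x).
f(-4.4206) = 2*(-4.4206)^2 - 3*(-4.4206) + 0 = 52.3452
Step 2: Evaluate g(x).
g(-4.4206) = 2*-4.4206 - 6 = -14.8412
Step 3: Compute Lagrangian.
L = 52.3452 + 3*-14.8412 = 7.8216


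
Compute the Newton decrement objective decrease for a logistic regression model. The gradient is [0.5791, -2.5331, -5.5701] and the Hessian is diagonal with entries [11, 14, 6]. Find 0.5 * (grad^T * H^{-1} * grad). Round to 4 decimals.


Step 1: H is diagonal, so H^(-1) * g = [0.0526, -0.1809, -0.9284].
Step 2: g^T H^(-1) g = sum_i g_i^2 / H_ii
  = (0.5791)^2/11 + (-2.5331)^2/14 + (-5.5701)^2/6
  = 0.0305 + 0.4583 + 5.171 = 5.6598
Step 3: Objective decrease = 0.5 * g^T H^(-1) g = 2.8299


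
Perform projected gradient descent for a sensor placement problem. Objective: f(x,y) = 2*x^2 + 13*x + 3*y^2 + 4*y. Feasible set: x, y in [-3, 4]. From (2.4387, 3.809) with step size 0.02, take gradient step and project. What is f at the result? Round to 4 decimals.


Step 1: Compute gradient at (2.4387, 3.809).
grad_x = 2*2*2.4387 + 13 = 22.7548
grad_y = 2*3*3.809 + 4 = 26.854
Step 2: Gradient step.
x_raw = 2.4387 - 0.02*22.7548 = 1.9836
y_raw = 3.809 - 0.02*26.854 = 3.2719
Step 3: Project onto [-3, 4].
x_proj = clip(1.9836) = 1.9836
y_proj = clip(3.2719) = 3.2719
Step 4: Evaluate f.
f(1.9836, 3.2719) = 78.8603


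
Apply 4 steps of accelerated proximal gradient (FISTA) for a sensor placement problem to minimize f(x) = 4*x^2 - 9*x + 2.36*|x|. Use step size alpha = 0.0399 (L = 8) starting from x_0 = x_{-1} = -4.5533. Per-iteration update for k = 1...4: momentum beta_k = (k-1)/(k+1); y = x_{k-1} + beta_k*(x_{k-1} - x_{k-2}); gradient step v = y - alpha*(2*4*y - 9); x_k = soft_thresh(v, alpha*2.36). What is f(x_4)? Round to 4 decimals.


FISTA on f(x) = 4*x^2 - 9*x + 2.36*|x|
L = 8, alpha = 0.0399
Iteration 1: beta = 0.0, y = -4.5533 + 0.0*(-4.5533 + 4.5533) = -4.5533
  grad(y) = -45.4264, v = y - alpha*grad = -2.7408
  prox(v) = soft_thresh(-2.7408, 0.0942) = -2.6466
Iteration 2: beta = 0.3333, y = -2.6466 + 0.3333*(-2.6466 + 4.5533) = -2.0111
  grad(y) = -25.0885, v = y - alpha*grad = -1.01
  prox(v) = soft_thresh(-1.01, 0.0942) = -0.9159
Iteration 3: beta = 0.5, y = -0.9159 + 0.5*(-0.9159 + 2.6466) = -0.0505
  grad(y) = -9.4039, v = y - alpha*grad = 0.3247
  prox(v) = soft_thresh(0.3247, 0.0942) = 0.2306
Iteration 4: beta = 0.6, y = 0.2306 + 0.6*(0.2306 + 0.9159) = 0.9184
  grad(y) = -1.6526, v = y - alpha*grad = 0.9844
  prox(v) = soft_thresh(0.9844, 0.0942) = 0.8902
f(x_4) = 4*0.8902^2 - 9*0.8902 + 2.36*|0.8902| = -2.7411


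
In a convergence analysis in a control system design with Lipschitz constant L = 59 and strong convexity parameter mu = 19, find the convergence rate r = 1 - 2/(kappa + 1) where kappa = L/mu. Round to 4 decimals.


Step 1: Compute the condition number.
kappa = L/mu = 59/19 = 3.1053
Step 2: Compute the convergence rate.
r = 1 - 2/(kappa + 1) = 1 - 2*mu/(L + mu) = (L - mu)/(L + mu) = 40/78 = 0.5128


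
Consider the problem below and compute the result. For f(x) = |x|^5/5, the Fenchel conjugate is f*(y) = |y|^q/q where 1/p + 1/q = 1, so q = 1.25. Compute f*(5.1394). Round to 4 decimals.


The conjugate exponent q satisfies 1/p + 1/q = 1.
p = 5, so q = 5/(5 - 1) = 1.25
|y|^q = 5.1394^1.25 = 7.7382
f*(5.1394) = 7.7382 / 1.25 = 6.1906


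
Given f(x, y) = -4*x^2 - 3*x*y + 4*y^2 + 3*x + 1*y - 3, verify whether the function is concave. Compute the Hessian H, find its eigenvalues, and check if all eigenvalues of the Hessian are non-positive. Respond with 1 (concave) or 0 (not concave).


The Hessian of f(x,y) = -4*x^2 - 3*x*y + 4*y^2 + 3*x + 1*y - 3 is:
H = [[-8, -3], [-3, 8]]
Trace = -8 + 8 = 0
Determinant = -8*8 - (-3)^2 = -73
Discriminant = (0)^2 - 4*-73 = 292.0
Eigenvalues: lambda_1 = -8.544, lambda_2 = 8.544
The function is not concave.

0


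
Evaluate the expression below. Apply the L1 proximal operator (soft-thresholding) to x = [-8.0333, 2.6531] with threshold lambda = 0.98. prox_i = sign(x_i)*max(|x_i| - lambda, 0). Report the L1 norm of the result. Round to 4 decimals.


Soft-thresholding with lambda = 0.98:
prox(-8.0333) = sign(-8.0333)*max(|-8.0333| - 0.98, 0) = -7.0533
prox(2.6531) = sign(2.6531)*max(|2.6531| - 0.98, 0) = 1.6731
prox(x) = [-7.0533, 1.6731]
||prox(x)||_1 = 7.0533 + 1.6731 = 8.7264


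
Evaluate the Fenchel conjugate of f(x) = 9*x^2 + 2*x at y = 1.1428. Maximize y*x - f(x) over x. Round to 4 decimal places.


f*(y) = sup_x {y*x - a*x^2 - b*x} = sup_x {(y-b)*x - a*x^2}
FOC: (y - b) - 2a*x = 0 => x* = (y - b)/(2a)
x* = (1.1428 - 2)/(2*9) = -0.0476
f*(1.1428) = (y-b)^2/(4a) = (1.1428 - 2)^2/(4*9)
= 0.7348/36 = 0.0204


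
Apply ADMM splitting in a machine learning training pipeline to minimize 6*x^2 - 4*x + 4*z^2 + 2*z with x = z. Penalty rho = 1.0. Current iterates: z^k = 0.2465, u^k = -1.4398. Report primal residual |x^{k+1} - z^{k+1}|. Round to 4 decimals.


ADMM iteration with rho = 1.0, z^k = 0.2465, u^k = -1.4398
Step 1: x-update.
Minimize 6*x^2 - 4*x + (1.0/2)*(x - 0.2465 - 1.4398)^2
FOC: (2*6 + 1.0)*x = 4 + 1.0*(0.2465 + 1.4398)
x^{k+1} = 0.4374
Step 2: z-update.
Minimize 4*z^2 + 2*z + (1.0/2)*(0.4374 - z - 1.4398)^2
FOC: (2*4 + 1.0)*z = -2 + 1.0*(0.4374 - 1.4398)
z^{k+1} = -0.3336
Step 3: u-update.
u^{k+1} = -1.4398 + 0.4374 + 0.3336 = -0.6688
Step 4: Primal residual = |0.4374 + 0.3336| = 0.771


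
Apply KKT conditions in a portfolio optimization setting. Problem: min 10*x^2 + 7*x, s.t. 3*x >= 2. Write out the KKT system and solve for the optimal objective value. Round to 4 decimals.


Step 1: Try lambda = 0 (constraint inactive).
x_unc = -7/(2*10) = -0.35
Check: 3*-0.35 = -1.05 < 2 -- violated!
Step 2: Constraint must be active: 3*x = 2
x* = 2/3 = 0.6667 (rounded; the exact value 2/3 is used below)
lambda = (2*10*(2/3) + 7)/3 = 6.7778
Step 3: Compute optimal value.
f(x*) = 10*(2/3)^2 + 7*(2/3) = 9.1111


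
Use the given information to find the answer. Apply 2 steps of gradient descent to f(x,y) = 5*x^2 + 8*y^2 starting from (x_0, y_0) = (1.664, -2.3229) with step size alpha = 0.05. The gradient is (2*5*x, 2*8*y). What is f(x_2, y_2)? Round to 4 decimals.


Gradient descent on f(x,y) = 5*x^2 + 8*y^2.
Starting point: (1.664, -2.3229), alpha = 0.05
Step 1: grad_x = 2*5*1.664 = 16.64, grad_y = 2*8*-2.3229 = -37.1664
  x_1 = 1.664 - 0.05*16.64 = 0.832
  y_1 = -2.3229 - 0.05*-37.1664 = -0.4646
Step 2: grad_x = 2*5*0.832 = 8.32, grad_y = 2*8*-0.4646 = -7.4333
  x_2 = 0.832 - 0.05*8.32 = 0.416
  y_2 = -0.4646 - 0.05*-7.4333 = -0.0929
f(0.416, -0.0929) = 5*0.416^2 + 8*(-0.0929)^2 = 0.9343


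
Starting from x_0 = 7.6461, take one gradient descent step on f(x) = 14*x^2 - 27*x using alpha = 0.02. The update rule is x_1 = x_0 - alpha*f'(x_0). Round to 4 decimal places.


We compute the gradient at x_0 and apply the update.
f'(x) = 28*x - 27
f'(7.6461) = 28*7.6461 - 27 = 187.0908
x_1 = 7.6461 - 0.02*187.0908 = 3.9043


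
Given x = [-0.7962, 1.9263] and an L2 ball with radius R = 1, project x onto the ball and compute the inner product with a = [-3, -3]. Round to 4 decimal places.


Step 1: Compute ||x|| (intermediates to 6 decimals).
||x|| = sqrt((-0.7962)^2 + 1.9263^2) = 2.084362
Step 2: Project.
Since ||x|| > R, scale = R/||x|| = 1/2.084362 = 0.479763, proj(x) = scale * x
proj(x) = [-0.381987, 0.924167]
Step 3: Dot product.
a^T * proj(x) = -3*(-0.381987) - 3*0.924167 = -1.6265


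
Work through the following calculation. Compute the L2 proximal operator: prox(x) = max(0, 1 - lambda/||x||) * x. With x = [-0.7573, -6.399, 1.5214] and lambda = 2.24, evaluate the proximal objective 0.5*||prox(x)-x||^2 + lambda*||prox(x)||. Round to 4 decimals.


Step 1: Compute ||x||.
||x|| = 6.6208
Step 2: Compute scaling factor.
scale = max(0, 1 - 2.24/6.6208) = 0.6617
Step 3: prox(x) = [-0.5011, -4.2341, 1.0067]
||prox(x)|| = 4.3808
Step 4: Proximal objective.
0.5*||prox-x||^2 = 2.5088
lambda*||prox|| = 9.813
Total = 12.3219


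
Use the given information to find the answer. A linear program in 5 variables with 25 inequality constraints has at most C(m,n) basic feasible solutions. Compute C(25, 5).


Each vertex corresponds to some choice of n active constraints out of m, so the number of vertices is at most C(m, n) = m! / (n!(m-n)!).
m = 25, n = 5
Numerator: 25 * 24 * 23 * 22 * 21
Denominator: 5! = 120
C(25, 5) = 53130


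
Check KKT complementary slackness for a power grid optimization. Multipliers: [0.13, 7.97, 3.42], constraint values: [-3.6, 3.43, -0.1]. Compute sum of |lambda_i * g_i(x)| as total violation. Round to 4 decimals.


KKT complementary slackness check:
lambda_1 * g_1 = 0.13 * -3.6 = -0.468
lambda_2 * g_2 = 7.97 * 3.43 = 27.3371
lambda_3 * g_3 = 3.42 * -0.1 = -0.342
Total violation = 0.468 + 27.3371 + 0.342 = 28.1471


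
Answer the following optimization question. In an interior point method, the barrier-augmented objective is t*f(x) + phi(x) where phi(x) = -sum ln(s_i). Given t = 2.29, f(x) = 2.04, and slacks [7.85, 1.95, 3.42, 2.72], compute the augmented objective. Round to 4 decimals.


Step 1: Compute log-barrier.
ln values: [2.0605, 0.6678, 1.2296, 1.0006]
phi = -(2.0605 + 0.6678 + 1.2296 + 1.0006) = -4.9586
Step 2: Compute augmented objective.
t*f(x) = 2.29*2.04 = 4.6716
Total = 4.6716 - 4.9586 = -0.287


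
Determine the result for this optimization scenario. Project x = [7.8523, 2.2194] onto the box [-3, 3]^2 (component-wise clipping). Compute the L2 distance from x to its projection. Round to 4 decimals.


Project each component onto [-3, 3].
clip(7.8523) = 3.0, clip(2.2194) = 2.2194
Projection = [3.0, 2.2194]
Squared diffs: [23.5448, 0.0]
Distance = sqrt(23.5448) = 4.8523


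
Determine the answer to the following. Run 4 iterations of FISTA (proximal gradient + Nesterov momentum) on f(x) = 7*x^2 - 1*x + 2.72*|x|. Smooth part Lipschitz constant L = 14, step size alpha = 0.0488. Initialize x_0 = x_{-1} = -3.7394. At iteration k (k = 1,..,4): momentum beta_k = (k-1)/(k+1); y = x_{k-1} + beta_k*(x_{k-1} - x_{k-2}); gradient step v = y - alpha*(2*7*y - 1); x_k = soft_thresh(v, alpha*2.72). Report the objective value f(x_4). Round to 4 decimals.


FISTA on f(x) = 7*x^2 - 1*x + 2.72*|x|
L = 14, alpha = 0.0488
Iteration 1: beta = 0.0, y = -3.7394 + 0.0*(-3.7394 + 3.7394) = -3.7394
  grad(y) = -53.3516, v = y - alpha*grad = -1.1358
  prox(v) = soft_thresh(-1.1358, 0.1327) = -1.0031
Iteration 2: beta = 0.3333, y = -1.0031 + 0.3333*(-1.0031 + 3.7394) = -0.091
  grad(y) = -2.2741, v = y - alpha*grad = 0.02
  prox(v) = soft_thresh(0.02, 0.1327) = 0.0
Iteration 3: beta = 0.5, y = 0.0 + 0.5*(0.0 + 1.0031) = 0.5016
  grad(y) = 6.0217, v = y - alpha*grad = 0.2077
  prox(v) = soft_thresh(0.2077, 0.1327) = 0.075
Iteration 4: beta = 0.6, y = 0.075 + 0.6*(0.075 - 0.0) = 0.1199
  grad(y) = 0.679, v = y - alpha*grad = 0.0868
  prox(v) = soft_thresh(0.0868, 0.1327) = 0.0
f(x_4) = 7*0.0^2 - 1*0.0 + 2.72*|0.0| = 0.0


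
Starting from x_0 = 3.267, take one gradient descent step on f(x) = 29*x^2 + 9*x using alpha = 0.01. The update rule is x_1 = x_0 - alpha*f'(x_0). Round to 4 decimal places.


We compute the gradient at x_0 and apply the update.
f'(x) = 58*x + 9
f'(3.267) = 58*3.267 + 9 = 198.486
x_1 = 3.267 - 0.01*198.486 = 1.2821


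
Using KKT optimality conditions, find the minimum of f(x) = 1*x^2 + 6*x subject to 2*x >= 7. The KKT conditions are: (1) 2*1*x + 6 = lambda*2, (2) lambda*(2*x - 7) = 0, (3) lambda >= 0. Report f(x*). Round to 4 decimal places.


Step 1: Try lambda = 0 (constraint inactive).
x_unc = -6/(2*1) = -3.0
Check: 2*-3.0 = -6.0 < 7 -- violated!
Step 2: Constraint must be active: 2*x = 7
x* = 7/2 = 3.5
lambda = (2*1*3.5 + 6)/2 = 6.5
Step 3: Compute optimal value.
f(x*) = 1*3.5^2 + 6*3.5 = 33.25


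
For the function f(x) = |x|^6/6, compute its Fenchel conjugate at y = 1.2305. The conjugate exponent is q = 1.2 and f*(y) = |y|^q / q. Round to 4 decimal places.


The conjugate exponent q satisfies 1/p + 1/q = 1.
p = 6, so q = 6/(6 - 1) = 1.2
|y|^q = 1.2305^1.2 = 1.2826
f*(1.2305) = 1.2826 / 1.2 = 1.0688


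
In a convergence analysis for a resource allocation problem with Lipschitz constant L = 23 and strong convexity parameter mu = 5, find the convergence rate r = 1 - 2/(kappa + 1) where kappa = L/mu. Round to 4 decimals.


Step 1: Compute the condition number.
kappa = L/mu = 23/5 = 4.6
Step 2: Compute the convergence rate.
r = 1 - 2/(kappa + 1) = 1 - 2*mu/(L + mu) = (L - mu)/(L + mu) = 18/28 = 0.6429


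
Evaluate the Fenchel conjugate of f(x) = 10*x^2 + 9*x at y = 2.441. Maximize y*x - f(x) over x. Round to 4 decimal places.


f*(y) = sup_x {y*x - a*x^2 - b*x} = sup_x {(y-b)*x - a*x^2}
FOC: (y - b) - 2a*x = 0 => x* = (y - b)/(2a)
x* = (2.441 - 9)/(2*10) = -0.328
f*(2.441) = (y-b)^2/(4a) = (2.441 - 9)^2/(4*10)
= 43.0205/40 = 1.0755


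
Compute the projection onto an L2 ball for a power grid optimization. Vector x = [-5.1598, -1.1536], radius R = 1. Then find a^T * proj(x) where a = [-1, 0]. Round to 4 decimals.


Step 1: Compute ||x|| (intermediates to 6 decimals).
||x|| = sqrt((-5.1598)^2 + (-1.1536)^2) = 5.287185
Step 2: Project.
Since ||x|| > R, scale = R/||x|| = 1/5.287185 = 0.189137, proj(x) = scale * x
proj(x) = [-0.975909, -0.218188]
Step 3: Dot product.
a^T * proj(x) = -1*(-0.975909) + 0*(-0.218188) = 0.9759


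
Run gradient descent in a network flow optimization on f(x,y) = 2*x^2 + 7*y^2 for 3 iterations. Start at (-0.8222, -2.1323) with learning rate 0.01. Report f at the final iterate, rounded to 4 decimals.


Gradient descent on f(x,y) = 2*x^2 + 7*y^2.
Starting point: (-0.8222, -2.1323), alpha = 0.01
Step 1: grad_x = 2*2*-0.8222 = -3.2888, grad_y = 2*7*-2.1323 = -29.8522
  x_1 = -0.8222 - 0.01*-3.2888 = -0.7893
  y_1 = -2.1323 - 0.01*-29.8522 = -1.8338
Step 2: grad_x = 2*2*-0.7893 = -3.1572, grad_y = 2*7*-1.8338 = -25.6729
  x_2 = -0.7893 - 0.01*-3.1572 = -0.7577
  y_2 = -1.8338 - 0.01*-25.6729 = -1.577
Step 3: grad_x = 2*2*-0.7577 = -3.031, grad_y = 2*7*-1.577 = -22.0787
  x_3 = -0.7577 - 0.01*-3.031 = -0.7274
  y_3 = -1.577 - 0.01*-22.0787 = -1.3563
f(-0.7274, -1.3563) = 2*(-0.7274)^2 + 7*(-1.3563)^2 = 13.9344


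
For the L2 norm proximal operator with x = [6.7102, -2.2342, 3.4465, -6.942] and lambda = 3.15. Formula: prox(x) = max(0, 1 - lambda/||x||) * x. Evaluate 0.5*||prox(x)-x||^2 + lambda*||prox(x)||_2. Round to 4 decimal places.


Step 1: Compute ||x||.
||x|| = 10.4923
Step 2: Compute scaling factor.
scale = max(0, 1 - 3.15/10.4923) = 0.6998
Step 3: prox(x) = [4.6957, -1.5634, 2.4118, -4.8579]
||prox(x)|| = 7.3423
Step 4: Proximal objective.
0.5*||prox-x||^2 = 4.9613
lambda*||prox|| = 23.1282
Total = 28.0895


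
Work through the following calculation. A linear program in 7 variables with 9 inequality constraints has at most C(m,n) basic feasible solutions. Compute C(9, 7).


Each vertex corresponds to some choice of n active constraints out of m, so the number of vertices is at most C(m, n) = m! / (n!(m-n)!).
m = 9, n = 7
Numerator: 9 * 8 * 7 * 6 * 5 * 4 * 3
Denominator: 7! = 5040
C(9, 7) = 36


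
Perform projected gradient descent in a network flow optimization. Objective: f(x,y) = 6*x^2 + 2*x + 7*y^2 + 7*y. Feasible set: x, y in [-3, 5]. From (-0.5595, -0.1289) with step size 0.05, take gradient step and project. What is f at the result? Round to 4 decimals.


Step 1: Compute gradient at (-0.5595, -0.1289).
grad_x = 2*6*-0.5595 + 2 = -4.714
grad_y = 2*7*-0.1289 + 7 = 5.1954
Step 2: Gradient step.
x_raw = -0.5595 - 0.05*-4.714 = -0.3238
y_raw = -0.1289 - 0.05*5.1954 = -0.3887
Step 3: Project onto [-3, 5].
x_proj = clip(-0.3238) = -0.3238
y_proj = clip(-0.3887) = -0.3887
Step 4: Evaluate f.
f(-0.3238, -0.3887) = -1.6818


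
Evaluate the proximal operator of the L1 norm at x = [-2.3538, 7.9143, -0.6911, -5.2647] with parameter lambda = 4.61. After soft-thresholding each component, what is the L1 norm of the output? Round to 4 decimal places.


Soft-thresholding with lambda = 4.61:
prox(-2.3538) = sign(-2.3538)*max(|-2.3538| - 4.61, 0) = 0.0
prox(7.9143) = sign(7.9143)*max(|7.9143| - 4.61, 0) = 3.3043
prox(-0.6911) = sign(-0.6911)*max(|-0.6911| - 4.61, 0) = 0.0
prox(-5.2647) = sign(-5.2647)*max(|-5.2647| - 4.61, 0) = -0.6547
prox(x) = [0.0, 3.3043, 0.0, -0.6547]
||prox(x)||_1 = 0.0 + 3.3043 + 0.0 + 0.6547 = 3.959


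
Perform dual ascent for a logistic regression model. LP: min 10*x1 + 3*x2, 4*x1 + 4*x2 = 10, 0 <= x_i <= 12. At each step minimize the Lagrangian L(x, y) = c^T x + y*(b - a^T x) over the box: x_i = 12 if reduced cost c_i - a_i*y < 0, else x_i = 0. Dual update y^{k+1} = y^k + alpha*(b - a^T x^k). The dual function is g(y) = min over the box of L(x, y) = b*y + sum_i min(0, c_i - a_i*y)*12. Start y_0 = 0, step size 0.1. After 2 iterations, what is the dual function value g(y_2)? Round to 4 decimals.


Dual ascent for LP: min 10*x1 + 3*x2, 4*x1 + 4*x2 = 10, 0 <= x_i <= 12
Step 1: y^k = 0.0, reduced costs: (10.0, 3.0)
  x^k = (0.0, 0.0), subgradient = b - a^T x = 10.0
  y^{k+1} = 0.0 + 0.1*10.0 = 1.0
Step 2: y^k = 1.0, reduced costs: (6.0, -1.0)
  x^k = (0.0, 12.0), subgradient = b - a^T x = -38.0
  y^{k+1} = 1.0 + 0.1*-38.0 = -2.8
Dual objective at y_2 = -2.8: reduced costs (21.2, 14.2), box minimizer x = (0.0, 0.0)
g(y_2) = b*y + (c1 - a1*y)*x1 + (c2 - a2*y)*x2 = 10*(-2.8) + 21.2*0.0 + 14.2*0.0 = -28.0 + 0.0 + 0.0 = -28.0


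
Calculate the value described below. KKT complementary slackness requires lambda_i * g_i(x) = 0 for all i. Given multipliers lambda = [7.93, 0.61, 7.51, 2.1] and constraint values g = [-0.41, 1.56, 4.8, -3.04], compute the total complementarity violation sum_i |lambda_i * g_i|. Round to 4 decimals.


KKT complementary slackness check:
lambda_1 * g_1 = 7.93 * -0.41 = -3.2513
lambda_2 * g_2 = 0.61 * 1.56 = 0.9516
lambda_3 * g_3 = 7.51 * 4.8 = 36.048
lambda_4 * g_4 = 2.1 * -3.04 = -6.384
Total violation = 3.2513 + 0.9516 + 36.048 + 6.384 = 46.6349


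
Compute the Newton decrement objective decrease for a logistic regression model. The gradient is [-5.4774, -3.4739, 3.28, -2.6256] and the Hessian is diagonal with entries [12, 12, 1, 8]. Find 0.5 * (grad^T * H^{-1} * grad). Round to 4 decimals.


Step 1: H is diagonal, so H^(-1) * g = [-0.4565, -0.2895, 3.28, -0.3282].
Step 2: g^T H^(-1) g = sum_i g_i^2 / H_ii
  = (-5.4774)^2/12 + (-3.4739)^2/12 + (3.28)^2/1 + (-2.6256)^2/8
  = 2.5002 + 1.0057 + 10.7584 + 0.8617 = 15.1259
Step 3: Objective decrease = 0.5 * g^T H^(-1) g = 7.563


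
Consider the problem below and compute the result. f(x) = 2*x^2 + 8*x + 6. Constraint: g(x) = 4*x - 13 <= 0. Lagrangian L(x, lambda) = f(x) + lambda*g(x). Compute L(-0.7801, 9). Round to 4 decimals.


Step 1: Evaluate f(x).
f(-0.7801) = 2*(-0.7801)^2 + 8*(-0.7801) + 6 = 0.9763
Step 2: Evaluate g(x).
g(-0.7801) = 4*-0.7801 - 13 = -16.1204
Step 3: Compute Lagrangian.
L = 0.9763 + 9*-16.1204 = -144.1073


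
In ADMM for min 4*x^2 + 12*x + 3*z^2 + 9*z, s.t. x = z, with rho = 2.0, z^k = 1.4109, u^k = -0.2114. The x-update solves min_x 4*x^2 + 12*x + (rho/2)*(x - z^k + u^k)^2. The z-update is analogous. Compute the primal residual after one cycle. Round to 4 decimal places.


ADMM iteration with rho = 2.0, z^k = 1.4109, u^k = -0.2114
Step 1: x-update.
Minimize 4*x^2 + 12*x + (2.0/2)*(x - 1.4109 - 0.2114)^2
FOC: (2*4 + 2.0)*x = -12 + 2.0*(1.4109 + 0.2114)
x^{k+1} = -0.8755
Step 2: z-update.
Minimize 3*z^2 + 9*z + (2.0/2)*(-0.8755 - z - 0.2114)^2
FOC: (2*3 + 2.0)*z = -9 + 2.0*(-0.8755 - 0.2114)
z^{k+1} = -1.3967
Step 3: u-update.
u^{k+1} = -0.2114 - 0.8755 + 1.3967 = 0.3098
Step 4: Primal residual = |-0.8755 + 1.3967| = 0.5212


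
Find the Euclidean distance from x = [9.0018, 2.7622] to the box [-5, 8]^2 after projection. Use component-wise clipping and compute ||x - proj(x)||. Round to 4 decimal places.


Project each component onto [-5, 8].
clip(9.0018) = 8.0, clip(2.7622) = 2.7622
Projection = [8.0, 2.7622]
Squared diffs: [1.0036, 0.0]
Distance = sqrt(1.0036) = 1.0018


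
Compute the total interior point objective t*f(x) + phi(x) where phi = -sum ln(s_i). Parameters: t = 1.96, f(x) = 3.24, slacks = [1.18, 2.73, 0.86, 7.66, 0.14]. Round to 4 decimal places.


Step 1: Compute log-barrier.
ln values: [0.1655, 1.0043, -0.1508, 2.036, -1.9661]
phi = -(0.1655 + 1.0043 - 0.1508 + 2.036 - 1.9661) = -1.0889
Step 2: Compute augmented objective.
t*f(x) = 1.96*3.24 = 6.3504
Total = 6.3504 - 1.0889 = 5.2615


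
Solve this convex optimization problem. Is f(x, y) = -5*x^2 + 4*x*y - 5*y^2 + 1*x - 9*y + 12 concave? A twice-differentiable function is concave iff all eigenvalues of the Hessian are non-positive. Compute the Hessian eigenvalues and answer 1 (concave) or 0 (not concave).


The Hessian of f(x,y) = -5*x^2 + 4*x*y - 5*y^2 + 1*x - 9*y + 12 is:
H = [[-10, 4], [4, -10]]
Trace = -10 - 10 = -20
Determinant = -10*-10 - (4)^2 = 84
Discriminant = (-20)^2 - 4*84 = 64.0
Eigenvalues: lambda_1 = -14.0, lambda_2 = -6.0
The function is concave.

1


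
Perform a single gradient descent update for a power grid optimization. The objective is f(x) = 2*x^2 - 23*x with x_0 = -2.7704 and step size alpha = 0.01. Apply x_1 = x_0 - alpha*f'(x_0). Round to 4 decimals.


We compute the gradient at x_0 and apply the update.
f'(x) = 4*x - 23
f'(-2.7704) = 4*-2.7704 - 23 = -34.0816
x_1 = -2.7704 - 0.01*-34.0816 = -2.4296


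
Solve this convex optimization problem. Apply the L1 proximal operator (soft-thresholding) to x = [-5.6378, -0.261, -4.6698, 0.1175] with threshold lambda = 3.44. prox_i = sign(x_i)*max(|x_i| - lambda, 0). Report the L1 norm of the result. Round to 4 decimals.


Soft-thresholding with lambda = 3.44:
prox(-5.6378) = sign(-5.6378)*max(|-5.6378| - 3.44, 0) = -2.1978
prox(-0.261) = sign(-0.261)*max(|-0.261| - 3.44, 0) = 0.0
prox(-4.6698) = sign(-4.6698)*max(|-4.6698| - 3.44, 0) = -1.2298
prox(0.1175) = sign(0.1175)*max(|0.1175| - 3.44, 0) = 0.0
prox(x) = [-2.1978, 0.0, -1.2298, 0.0]
||prox(x)||_1 = 2.1978 + 0.0 + 1.2298 + 0.0 = 3.4276


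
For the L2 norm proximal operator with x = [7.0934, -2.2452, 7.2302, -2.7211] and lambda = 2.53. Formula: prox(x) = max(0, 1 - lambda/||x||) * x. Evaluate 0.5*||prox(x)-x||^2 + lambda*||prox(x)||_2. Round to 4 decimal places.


Step 1: Compute ||x||.
||x|| = 10.7256
Step 2: Compute scaling factor.
scale = max(0, 1 - 2.53/10.7256) = 0.7641
Step 3: prox(x) = [5.4202, -1.7156, 5.5247, -2.0792]
||prox(x)|| = 8.1956
Step 4: Proximal objective.
0.5*||prox-x||^2 = 3.2005
lambda*||prox|| = 20.7349
Total = 23.9352


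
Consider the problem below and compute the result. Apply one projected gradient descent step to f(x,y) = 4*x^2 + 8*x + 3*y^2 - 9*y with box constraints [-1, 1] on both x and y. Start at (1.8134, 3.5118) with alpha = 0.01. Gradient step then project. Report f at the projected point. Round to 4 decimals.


Step 1: Compute gradient at (1.8134, 3.5118).
grad_x = 2*4*1.8134 + 8 = 22.5072
grad_y = 2*3*3.5118 - 9 = 12.0708
Step 2: Gradient step.
x_raw = 1.8134 - 0.01*22.5072 = 1.5883
y_raw = 3.5118 - 0.01*12.0708 = 3.3911
Step 3: Project onto [-1, 1].
x_proj = clip(1.5883) = 1.0
y_proj = clip(3.3911) = 1.0
Step 4: Evaluate f.
f(1.0, 1.0) = 6.0


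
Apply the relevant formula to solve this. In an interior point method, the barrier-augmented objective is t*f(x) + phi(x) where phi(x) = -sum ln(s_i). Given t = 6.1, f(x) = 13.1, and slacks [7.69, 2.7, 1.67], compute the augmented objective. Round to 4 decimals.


Step 1: Compute log-barrier.
ln values: [2.0399, 0.9933, 0.5128]
phi = -(2.0399 + 0.9933 + 0.5128) = -3.546
Step 2: Compute augmented objective.
t*f(x) = 6.1*13.1 = 79.91
Total = 79.91 - 3.546 = 76.364


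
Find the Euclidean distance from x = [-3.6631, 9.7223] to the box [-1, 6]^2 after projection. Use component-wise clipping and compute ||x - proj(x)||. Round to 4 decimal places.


Project each component onto [-1, 6].
clip(-3.6631) = -1.0, clip(9.7223) = 6.0
Projection = [-1.0, 6.0]
Squared diffs: [7.0921, 13.8555]
Distance = sqrt(20.9476) = 4.5769


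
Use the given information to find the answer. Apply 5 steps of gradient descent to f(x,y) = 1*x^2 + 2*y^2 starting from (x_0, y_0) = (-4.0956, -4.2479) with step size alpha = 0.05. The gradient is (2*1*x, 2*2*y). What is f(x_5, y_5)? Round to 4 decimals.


Gradient descent on f(x,y) = 1*x^2 + 2*y^2.
Starting point: (-4.0956, -4.2479), alpha = 0.05
Step 1: grad_x = 2*1*-4.0956 = -8.1912, grad_y = 2*2*-4.2479 = -16.9916
  x_1 = -4.0956 - 0.05*-8.1912 = -3.686
  y_1 = -4.2479 - 0.05*-16.9916 = -3.3983
Step 2: grad_x = 2*1*-3.686 = -7.3721, grad_y = 2*2*-3.3983 = -13.5933
  x_2 = -3.686 - 0.05*-7.3721 = -3.3174
  y_2 = -3.3983 - 0.05*-13.5933 = -2.7187
Step 3: grad_x = 2*1*-3.3174 = -6.6349, grad_y = 2*2*-2.7187 = -10.8746
  x_3 = -3.3174 - 0.05*-6.6349 = -2.9857
  y_3 = -2.7187 - 0.05*-10.8746 = -2.1749
Step 4: grad_x = 2*1*-2.9857 = -5.9714, grad_y = 2*2*-2.1749 = -8.6997
  x_4 = -2.9857 - 0.05*-5.9714 = -2.6871
  y_4 = -2.1749 - 0.05*-8.6997 = -1.7399
Step 5: grad_x = 2*1*-2.6871 = -5.3742, grad_y = 2*2*-1.7399 = -6.9598
  x_5 = -2.6871 - 0.05*-5.3742 = -2.4184
  y_5 = -1.7399 - 0.05*-6.9598 = -1.392
f(-2.4184, -1.392) = 1*(-2.4184)^2 + 2*(-1.392)^2 = 9.7238


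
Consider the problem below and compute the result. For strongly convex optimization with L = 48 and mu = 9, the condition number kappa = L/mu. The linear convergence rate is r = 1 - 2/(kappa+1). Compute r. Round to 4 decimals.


Step 1: Compute the condition number.
kappa = L/mu = 48/9 = 5.3333
Step 2: Compute the convergence rate.
r = 1 - 2/(kappa + 1) = 1 - 2*mu/(L + mu) = (L - mu)/(L + mu) = 39/57 = 0.6842


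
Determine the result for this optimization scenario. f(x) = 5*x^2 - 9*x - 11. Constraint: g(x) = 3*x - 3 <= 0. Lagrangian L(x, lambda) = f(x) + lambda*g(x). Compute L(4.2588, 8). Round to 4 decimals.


Step 1: Evaluate f(x).
f(4.2588) = 5*4.2588^2 - 9*4.2588 - 11 = 41.3577
Step 2: Evaluate g(x).
g(4.2588) = 3*4.2588 - 3 = 9.7764
Step 3: Compute Lagrangian.
L = 41.3577 + 8*9.7764 = 119.5689


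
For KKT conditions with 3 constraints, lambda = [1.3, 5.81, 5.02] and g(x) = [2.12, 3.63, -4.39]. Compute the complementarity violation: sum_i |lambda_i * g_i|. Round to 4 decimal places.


KKT complementary slackness check:
lambda_1 * g_1 = 1.3 * 2.12 = 2.756
lambda_2 * g_2 = 5.81 * 3.63 = 21.0903
lambda_3 * g_3 = 5.02 * -4.39 = -22.0378
Total violation = 2.756 + 21.0903 + 22.0378 = 45.8841


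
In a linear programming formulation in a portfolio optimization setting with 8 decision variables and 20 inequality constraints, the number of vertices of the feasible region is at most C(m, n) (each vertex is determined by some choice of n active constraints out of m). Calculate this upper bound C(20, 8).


Each vertex corresponds to some choice of n active constraints out of m, so the number of vertices is at most C(m, n) = m! / (n!(m-n)!).
m = 20, n = 8
Numerator: 20 * 19 * 18 * 17 * 16 * 15 * 14 * 13
Denominator: 8! = 40320
C(20, 8) = 125970


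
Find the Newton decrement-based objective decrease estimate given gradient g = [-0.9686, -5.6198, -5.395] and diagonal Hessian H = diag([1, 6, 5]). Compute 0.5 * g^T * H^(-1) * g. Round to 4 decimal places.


Step 1: H is diagonal, so H^(-1) * g = [-0.9686, -0.9366, -1.079].
Step 2: g^T H^(-1) g = sum_i g_i^2 / H_ii
  = (-0.9686)^2/1 + (-5.6198)^2/6 + (-5.395)^2/5
  = 0.9382 + 5.2637 + 5.8212 = 12.0231
Step 3: Objective decrease = 0.5 * g^T H^(-1) g = 6.0115


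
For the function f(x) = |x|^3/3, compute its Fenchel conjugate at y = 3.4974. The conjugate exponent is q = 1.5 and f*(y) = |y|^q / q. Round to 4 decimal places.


The conjugate exponent q satisfies 1/p + 1/q = 1.
p = 3, so q = 3/(3 - 1) = 1.5
|y|^q = 3.4974^1.5 = 6.5406
f*(3.4974) = 6.5406 / 1.5 = 4.3604


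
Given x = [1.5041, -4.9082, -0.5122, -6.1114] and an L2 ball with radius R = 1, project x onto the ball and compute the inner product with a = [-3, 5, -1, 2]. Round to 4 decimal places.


Step 1: Compute ||x|| (intermediates to 6 decimals).
||x|| = sqrt(1.5041^2 + (-4.9082)^2 + (-0.5122)^2 + (-6.1114)^2) = 7.997769
Step 2: Project.
Since ||x|| > R, scale = R/||x|| = 1/7.997769 = 0.125035, proj(x) = scale * x
proj(x) = [0.188065, -0.613697, -0.064043, -0.764139]
Step 3: Dot product.
a^T * proj(x) = -3*0.188065 + 5*(-0.613697) - 1*(-0.064043) + 2*(-0.764139) = -5.0969


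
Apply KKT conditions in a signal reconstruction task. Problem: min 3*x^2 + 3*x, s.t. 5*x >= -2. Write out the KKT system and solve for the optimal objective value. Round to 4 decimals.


Step 1: Try lambda = 0 (constraint inactive).
x_unc = -3/(2*3) = -0.5
Check: 5*-0.5 = -2.5 < -2 -- violated!
Step 2: Constraint must be active: 5*x = -2
x* = -2/5 = -0.4
lambda = (2*3*(-0.4) + 3)/5 = 0.12
Step 3: Compute optimal value.
f(x*) = 3*(-0.4)^2 + 3*(-0.4) = -0.72


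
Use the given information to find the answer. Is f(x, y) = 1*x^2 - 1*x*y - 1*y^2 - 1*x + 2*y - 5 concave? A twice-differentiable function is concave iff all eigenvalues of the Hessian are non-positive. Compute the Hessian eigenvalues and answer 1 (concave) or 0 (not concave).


The Hessian of f(x,y) = 1*x^2 - 1*x*y - 1*y^2 - 1*x + 2*y - 5 is:
H = [[2, -1], [-1, -2]]
Trace = 2 - 2 = 0
Determinant = 2*-2 - (-1)^2 = -5
Discriminant = (0)^2 - 4*-5 = 20.0
Eigenvalues: lambda_1 = -2.2361, lambda_2 = 2.2361
The function is not concave.

0


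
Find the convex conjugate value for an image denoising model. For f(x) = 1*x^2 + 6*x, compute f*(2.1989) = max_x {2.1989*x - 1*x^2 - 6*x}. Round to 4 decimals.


f*(y) = sup_x {y*x - a*x^2 - b*x} = sup_x {(y-b)*x - a*x^2}
FOC: (y - b) - 2a*x = 0 => x* = (y - b)/(2a)
x* = (2.1989 - 6)/(2*1) = -1.9006
f*(2.1989) = (y-b)^2/(4a) = (2.1989 - 6)^2/(4*1)
= 14.4484/4 = 3.6121


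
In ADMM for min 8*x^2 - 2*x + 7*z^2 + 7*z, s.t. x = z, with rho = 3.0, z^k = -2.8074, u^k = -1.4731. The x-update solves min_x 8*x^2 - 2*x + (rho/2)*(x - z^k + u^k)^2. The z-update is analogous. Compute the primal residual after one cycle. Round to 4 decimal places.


ADMM iteration with rho = 3.0, z^k = -2.8074, u^k = -1.4731
Step 1: x-update.
Minimize 8*x^2 - 2*x + (3.0/2)*(x + 2.8074 - 1.4731)^2
FOC: (2*8 + 3.0)*x = 2 + 3.0*(-2.8074 + 1.4731)
x^{k+1} = -0.1054
Step 2: z-update.
Minimize 7*z^2 + 7*z + (3.0/2)*(-0.1054 - z - 1.4731)^2
FOC: (2*7 + 3.0)*z = -7 + 3.0*(-0.1054 - 1.4731)
z^{k+1} = -0.6903
Step 3: u-update.
u^{k+1} = -1.4731 - 0.1054 + 0.6903 = -0.8882
Step 4: Primal residual = |-0.1054 + 0.6903| = 0.5849


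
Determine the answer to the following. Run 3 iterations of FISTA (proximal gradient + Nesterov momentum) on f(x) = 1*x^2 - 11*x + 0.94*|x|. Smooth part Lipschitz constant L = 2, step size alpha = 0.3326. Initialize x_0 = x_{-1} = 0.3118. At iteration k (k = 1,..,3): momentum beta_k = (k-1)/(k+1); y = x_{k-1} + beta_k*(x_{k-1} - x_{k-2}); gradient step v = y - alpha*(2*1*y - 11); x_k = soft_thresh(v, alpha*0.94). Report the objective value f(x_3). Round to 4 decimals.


FISTA on f(x) = 1*x^2 - 11*x + 0.94*|x|
L = 2, alpha = 0.3326
Iteration 1: beta = 0.0, y = 0.3118 + 0.0*(0.3118 - 0.3118) = 0.3118
  grad(y) = -10.3764, v = y - alpha*grad = 3.763
  prox(v) = soft_thresh(3.763, 0.3126) = 3.4503
Iteration 2: beta = 0.3333, y = 3.4503 + 0.3333*(3.4503 - 0.3118) = 4.4965
  grad(y) = -2.0069, v = y - alpha*grad = 5.164
  prox(v) = soft_thresh(5.164, 0.3126) = 4.8514
Iteration 3: beta = 0.5, y = 4.8514 + 0.5*(4.8514 - 3.4503) = 5.5519
  grad(y) = 0.1038, v = y - alpha*grad = 5.5174
  prox(v) = soft_thresh(5.5174, 0.3126) = 5.2047
f(x_3) = 1*5.2047^2 - 11*5.2047 + 0.94*|5.2047| = -25.2704


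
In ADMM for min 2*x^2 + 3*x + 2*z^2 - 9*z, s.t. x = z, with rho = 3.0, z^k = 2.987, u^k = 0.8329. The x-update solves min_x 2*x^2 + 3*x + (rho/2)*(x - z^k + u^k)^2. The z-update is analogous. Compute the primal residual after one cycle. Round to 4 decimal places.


ADMM iteration with rho = 3.0, z^k = 2.987, u^k = 0.8329
Step 1: x-update.
Minimize 2*x^2 + 3*x + (3.0/2)*(x - 2.987 + 0.8329)^2
FOC: (2*2 + 3.0)*x = -3 + 3.0*(2.987 - 0.8329)
x^{k+1} = 0.4946
Step 2: z-update.
Minimize 2*z^2 - 9*z + (3.0/2)*(0.4946 - z + 0.8329)^2
FOC: (2*2 + 3.0)*z = 9 + 3.0*(0.4946 + 0.8329)
z^{k+1} = 1.8546
Step 3: u-update.
u^{k+1} = 0.8329 + 0.4946 - 1.8546 = -0.5271
Step 4: Primal residual = |0.4946 - 1.8546| = 1.36


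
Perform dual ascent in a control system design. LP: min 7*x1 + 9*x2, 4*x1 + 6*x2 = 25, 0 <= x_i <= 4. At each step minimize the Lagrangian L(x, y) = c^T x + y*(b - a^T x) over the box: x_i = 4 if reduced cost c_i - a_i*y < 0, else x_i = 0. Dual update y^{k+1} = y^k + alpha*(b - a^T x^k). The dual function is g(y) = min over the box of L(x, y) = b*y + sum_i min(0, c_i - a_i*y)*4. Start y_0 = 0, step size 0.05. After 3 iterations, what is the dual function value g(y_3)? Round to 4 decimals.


Dual ascent for LP: min 7*x1 + 9*x2, 4*x1 + 6*x2 = 25, 0 <= x_i <= 4
Step 1: y^k = 0.0, reduced costs: (7.0, 9.0)
  x^k = (0.0, 0.0), subgradient = b - a^T x = 25.0
  y^{k+1} = 0.0 + 0.05*25.0 = 1.25
Step 2: y^k = 1.25, reduced costs: (2.0, 1.5)
  x^k = (0.0, 0.0), subgradient = b - a^T x = 25.0
  y^{k+1} = 1.25 + 0.05*25.0 = 2.5
Step 3: y^k = 2.5, reduced costs: (-3.0, -6.0)
  x^k = (4.0, 4.0), subgradient = b - a^T x = -15.0
  y^{k+1} = 2.5 + 0.05*-15.0 = 1.75
Dual objective at y_3 = 1.75: reduced costs (0.0, -1.5), box minimizer x = (0.0, 4.0)
g(y_3) = b*y + (c1 - a1*y)*x1 + (c2 - a2*y)*x2 = 25*1.75 + 0.0*0.0 + (-1.5)*4.0 = 43.75 + 0.0 - 6.0 = 37.75


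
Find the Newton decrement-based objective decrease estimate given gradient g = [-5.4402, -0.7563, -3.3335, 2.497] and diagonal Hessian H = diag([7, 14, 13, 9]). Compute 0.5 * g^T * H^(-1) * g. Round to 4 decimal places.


Step 1: H is diagonal, so H^(-1) * g = [-0.7772, -0.054, -0.2564, 0.2774].
Step 2: g^T H^(-1) g = sum_i g_i^2 / H_ii
  = (-5.4402)^2/7 + (-0.7563)^2/14 + (-3.3335)^2/13 + (2.497)^2/9
  = 4.228 + 0.0409 + 0.8548 + 0.6928 = 5.8164
Step 3: Objective decrease = 0.5 * g^T H^(-1) g = 2.9082


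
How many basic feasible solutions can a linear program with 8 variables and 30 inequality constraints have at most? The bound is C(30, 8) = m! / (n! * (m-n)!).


Each vertex corresponds to some choice of n active constraints out of m, so the number of vertices is at most C(m, n) = m! / (n!(m-n)!).
m = 30, n = 8
Numerator: 30 * 29 * 28 * 27 * 26 * 25 * 24 * 23
Denominator: 8! = 40320
C(30, 8) = 5852925


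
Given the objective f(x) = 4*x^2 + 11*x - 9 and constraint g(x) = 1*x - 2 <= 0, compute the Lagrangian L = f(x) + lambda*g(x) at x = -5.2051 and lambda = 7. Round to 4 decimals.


Step 1: Evaluate f(x).
f(-5.2051) = 4*(-5.2051)^2 + 11*(-5.2051) - 9 = 42.1162
Step 2: Evaluate g(x).
g(-5.2051) = 1*-5.2051 - 2 = -7.2051
Step 3: Compute Lagrangian.
L = 42.1162 + 7*-7.2051 = -8.3195


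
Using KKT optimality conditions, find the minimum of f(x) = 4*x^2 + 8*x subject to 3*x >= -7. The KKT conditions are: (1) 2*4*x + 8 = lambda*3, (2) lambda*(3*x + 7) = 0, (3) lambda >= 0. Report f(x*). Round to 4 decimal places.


Step 1: Try lambda = 0 (constraint inactive).
Stationarity: 2*4*x + 8 = 0
x* = -8/(2*4) = -1.0
Check constraint: 3*-1.0 = -3.0 >= -7 -- satisfied.
Step 2: Compute optimal value.
f(x*) = 4*(-1.0)^2 + 8*(-1.0) = -4.0


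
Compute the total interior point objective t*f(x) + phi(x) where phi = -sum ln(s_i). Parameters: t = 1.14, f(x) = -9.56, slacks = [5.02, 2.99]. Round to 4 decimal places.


Step 1: Compute log-barrier.
ln values: [1.6134, 1.0953]
phi = -(1.6134 + 1.0953) = -2.7087
Step 2: Compute augmented objective.
t*f(x) = 1.14*-9.56 = -10.8984
Total = -10.8984 - 2.7087 = -13.6071
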